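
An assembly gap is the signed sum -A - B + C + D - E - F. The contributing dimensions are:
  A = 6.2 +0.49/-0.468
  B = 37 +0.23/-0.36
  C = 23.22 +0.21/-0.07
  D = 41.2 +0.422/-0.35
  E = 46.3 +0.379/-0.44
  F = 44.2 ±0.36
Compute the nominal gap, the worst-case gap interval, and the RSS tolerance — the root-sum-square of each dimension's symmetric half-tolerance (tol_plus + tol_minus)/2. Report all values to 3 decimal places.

Stack each dimension's contribution:
  -A: nom -6.200 → Σnom=-6.200; wc +0.468/-0.490 → slack +0.468/-0.490; half-tol=0.479, Σhalf²=0.229441
  -B: nom -37.000 → Σnom=-43.200; wc +0.360/-0.230 → slack +0.828/-0.720; half-tol=0.295, Σhalf²=0.316466
  +C: nom +23.220 → Σnom=-19.980; wc +0.210/-0.070 → slack +1.038/-0.790; half-tol=0.140, Σhalf²=0.336066
  +D: nom +41.200 → Σnom=21.220; wc +0.422/-0.350 → slack +1.460/-1.140; half-tol=0.386, Σhalf²=0.485062
  -E: nom -46.300 → Σnom=-25.080; wc +0.440/-0.379 → slack +1.900/-1.519; half-tol=0.409, Σhalf²=0.652752
  -F: nom -44.200 → Σnom=-69.280; wc +0.360/-0.360 → slack +2.260/-1.879; half-tol=0.360, Σhalf²=0.782352
Nominal = -69.280. Worst-case = [-69.280 - 1.879, -69.280 + 2.260] = [-71.159, -67.020]. RSS = √0.782352 = 0.885.

nominal=-69.280 wc=[-71.159,-67.020] rss=0.885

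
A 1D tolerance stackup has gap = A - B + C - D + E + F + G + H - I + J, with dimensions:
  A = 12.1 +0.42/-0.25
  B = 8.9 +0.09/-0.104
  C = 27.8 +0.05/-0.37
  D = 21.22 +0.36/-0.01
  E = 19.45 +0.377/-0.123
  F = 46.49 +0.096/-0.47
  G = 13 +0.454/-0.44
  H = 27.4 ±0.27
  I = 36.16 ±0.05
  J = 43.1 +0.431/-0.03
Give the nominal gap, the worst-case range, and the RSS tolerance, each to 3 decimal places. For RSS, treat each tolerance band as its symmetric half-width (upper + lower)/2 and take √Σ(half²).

nominal=123.060 wc=[120.607,125.322] rss=0.819

Stack each dimension's contribution:
  +A: nom +12.100 → Σnom=12.100; wc +0.420/-0.250 → slack +0.420/-0.250; half-tol=0.335, Σhalf²=0.112225
  -B: nom -8.900 → Σnom=3.200; wc +0.104/-0.090 → slack +0.524/-0.340; half-tol=0.097, Σhalf²=0.121634
  +C: nom +27.800 → Σnom=31.000; wc +0.050/-0.370 → slack +0.574/-0.710; half-tol=0.210, Σhalf²=0.165734
  -D: nom -21.220 → Σnom=9.780; wc +0.010/-0.360 → slack +0.584/-1.070; half-tol=0.185, Σhalf²=0.199959
  +E: nom +19.450 → Σnom=29.230; wc +0.377/-0.123 → slack +0.961/-1.193; half-tol=0.250, Σhalf²=0.262459
  +F: nom +46.490 → Σnom=75.720; wc +0.096/-0.470 → slack +1.057/-1.663; half-tol=0.283, Σhalf²=0.342548
  +G: nom +13.000 → Σnom=88.720; wc +0.454/-0.440 → slack +1.511/-2.103; half-tol=0.447, Σhalf²=0.542357
  +H: nom +27.400 → Σnom=116.120; wc +0.270/-0.270 → slack +1.781/-2.373; half-tol=0.270, Σhalf²=0.615257
  -I: nom -36.160 → Σnom=79.960; wc +0.050/-0.050 → slack +1.831/-2.423; half-tol=0.050, Σhalf²=0.617757
  +J: nom +43.100 → Σnom=123.060; wc +0.431/-0.030 → slack +2.262/-2.453; half-tol=0.230, Σhalf²=0.670887
Nominal = 123.060. Worst-case = [123.060 - 2.453, 123.060 + 2.262] = [120.607, 125.322]. RSS = √0.670887 = 0.819.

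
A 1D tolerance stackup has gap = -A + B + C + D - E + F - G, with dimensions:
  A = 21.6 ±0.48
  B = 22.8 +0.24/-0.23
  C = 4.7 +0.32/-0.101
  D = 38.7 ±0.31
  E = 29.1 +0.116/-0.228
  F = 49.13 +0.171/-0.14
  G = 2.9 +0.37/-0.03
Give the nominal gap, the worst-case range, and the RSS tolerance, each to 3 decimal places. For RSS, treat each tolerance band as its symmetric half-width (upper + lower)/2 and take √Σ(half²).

nominal=61.730 wc=[59.983,63.509] rss=0.721

Stack each dimension's contribution:
  -A: nom -21.600 → Σnom=-21.600; wc +0.480/-0.480 → slack +0.480/-0.480; half-tol=0.480, Σhalf²=0.230400
  +B: nom +22.800 → Σnom=1.200; wc +0.240/-0.230 → slack +0.720/-0.710; half-tol=0.235, Σhalf²=0.285625
  +C: nom +4.700 → Σnom=5.900; wc +0.320/-0.101 → slack +1.040/-0.811; half-tol=0.211, Σhalf²=0.329935
  +D: nom +38.700 → Σnom=44.600; wc +0.310/-0.310 → slack +1.350/-1.121; half-tol=0.310, Σhalf²=0.426035
  -E: nom -29.100 → Σnom=15.500; wc +0.228/-0.116 → slack +1.578/-1.237; half-tol=0.172, Σhalf²=0.455619
  +F: nom +49.130 → Σnom=64.630; wc +0.171/-0.140 → slack +1.749/-1.377; half-tol=0.156, Σhalf²=0.479800
  -G: nom -2.900 → Σnom=61.730; wc +0.030/-0.370 → slack +1.779/-1.747; half-tol=0.200, Σhalf²=0.519800
Nominal = 61.730. Worst-case = [61.730 - 1.747, 61.730 + 1.779] = [59.983, 63.509]. RSS = √0.519800 = 0.721.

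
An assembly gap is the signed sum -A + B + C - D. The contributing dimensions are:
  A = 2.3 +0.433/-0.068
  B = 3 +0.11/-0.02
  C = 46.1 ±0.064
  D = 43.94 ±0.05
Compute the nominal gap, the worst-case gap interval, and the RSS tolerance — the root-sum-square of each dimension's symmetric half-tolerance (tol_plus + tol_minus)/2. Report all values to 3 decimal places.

nominal=2.860 wc=[2.293,3.152] rss=0.271

Stack each dimension's contribution:
  -A: nom -2.300 → Σnom=-2.300; wc +0.068/-0.433 → slack +0.068/-0.433; half-tol=0.251, Σhalf²=0.062750
  +B: nom +3.000 → Σnom=0.700; wc +0.110/-0.020 → slack +0.178/-0.453; half-tol=0.065, Σhalf²=0.066975
  +C: nom +46.100 → Σnom=46.800; wc +0.064/-0.064 → slack +0.242/-0.517; half-tol=0.064, Σhalf²=0.071071
  -D: nom -43.940 → Σnom=2.860; wc +0.050/-0.050 → slack +0.292/-0.567; half-tol=0.050, Σhalf²=0.073571
Nominal = 2.860. Worst-case = [2.860 - 0.567, 2.860 + 0.292] = [2.293, 3.152]. RSS = √0.073571 = 0.271.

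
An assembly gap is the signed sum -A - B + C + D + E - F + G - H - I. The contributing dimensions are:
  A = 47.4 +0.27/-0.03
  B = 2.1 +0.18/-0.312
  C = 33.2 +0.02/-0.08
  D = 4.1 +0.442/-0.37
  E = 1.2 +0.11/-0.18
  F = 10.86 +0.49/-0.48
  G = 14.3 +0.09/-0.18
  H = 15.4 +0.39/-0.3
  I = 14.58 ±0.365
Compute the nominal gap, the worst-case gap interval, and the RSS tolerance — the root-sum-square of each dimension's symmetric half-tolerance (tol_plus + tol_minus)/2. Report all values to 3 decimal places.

Stack each dimension's contribution:
  -A: nom -47.400 → Σnom=-47.400; wc +0.030/-0.270 → slack +0.030/-0.270; half-tol=0.150, Σhalf²=0.022500
  -B: nom -2.100 → Σnom=-49.500; wc +0.312/-0.180 → slack +0.342/-0.450; half-tol=0.246, Σhalf²=0.083016
  +C: nom +33.200 → Σnom=-16.300; wc +0.020/-0.080 → slack +0.362/-0.530; half-tol=0.050, Σhalf²=0.085516
  +D: nom +4.100 → Σnom=-12.200; wc +0.442/-0.370 → slack +0.804/-0.900; half-tol=0.406, Σhalf²=0.250352
  +E: nom +1.200 → Σnom=-11.000; wc +0.110/-0.180 → slack +0.914/-1.080; half-tol=0.145, Σhalf²=0.271377
  -F: nom -10.860 → Σnom=-21.860; wc +0.480/-0.490 → slack +1.394/-1.570; half-tol=0.485, Σhalf²=0.506602
  +G: nom +14.300 → Σnom=-7.560; wc +0.090/-0.180 → slack +1.484/-1.750; half-tol=0.135, Σhalf²=0.524827
  -H: nom -15.400 → Σnom=-22.960; wc +0.300/-0.390 → slack +1.784/-2.140; half-tol=0.345, Σhalf²=0.643852
  -I: nom -14.580 → Σnom=-37.540; wc +0.365/-0.365 → slack +2.149/-2.505; half-tol=0.365, Σhalf²=0.777077
Nominal = -37.540. Worst-case = [-37.540 - 2.505, -37.540 + 2.149] = [-40.045, -35.391]. RSS = √0.777077 = 0.882.

nominal=-37.540 wc=[-40.045,-35.391] rss=0.882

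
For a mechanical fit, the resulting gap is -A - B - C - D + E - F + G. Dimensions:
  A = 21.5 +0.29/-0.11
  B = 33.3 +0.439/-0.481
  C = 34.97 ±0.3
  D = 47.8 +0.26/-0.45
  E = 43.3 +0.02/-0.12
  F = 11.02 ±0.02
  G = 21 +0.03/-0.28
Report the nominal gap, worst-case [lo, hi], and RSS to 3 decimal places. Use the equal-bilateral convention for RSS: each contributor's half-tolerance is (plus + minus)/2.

nominal=-84.290 wc=[-85.999,-82.879] rss=0.705

Stack each dimension's contribution:
  -A: nom -21.500 → Σnom=-21.500; wc +0.110/-0.290 → slack +0.110/-0.290; half-tol=0.200, Σhalf²=0.040000
  -B: nom -33.300 → Σnom=-54.800; wc +0.481/-0.439 → slack +0.591/-0.729; half-tol=0.460, Σhalf²=0.251600
  -C: nom -34.970 → Σnom=-89.770; wc +0.300/-0.300 → slack +0.891/-1.029; half-tol=0.300, Σhalf²=0.341600
  -D: nom -47.800 → Σnom=-137.570; wc +0.450/-0.260 → slack +1.341/-1.289; half-tol=0.355, Σhalf²=0.467625
  +E: nom +43.300 → Σnom=-94.270; wc +0.020/-0.120 → slack +1.361/-1.409; half-tol=0.070, Σhalf²=0.472525
  -F: nom -11.020 → Σnom=-105.290; wc +0.020/-0.020 → slack +1.381/-1.429; half-tol=0.020, Σhalf²=0.472925
  +G: nom +21.000 → Σnom=-84.290; wc +0.030/-0.280 → slack +1.411/-1.709; half-tol=0.155, Σhalf²=0.496950
Nominal = -84.290. Worst-case = [-84.290 - 1.709, -84.290 + 1.411] = [-85.999, -82.879]. RSS = √0.496950 = 0.705.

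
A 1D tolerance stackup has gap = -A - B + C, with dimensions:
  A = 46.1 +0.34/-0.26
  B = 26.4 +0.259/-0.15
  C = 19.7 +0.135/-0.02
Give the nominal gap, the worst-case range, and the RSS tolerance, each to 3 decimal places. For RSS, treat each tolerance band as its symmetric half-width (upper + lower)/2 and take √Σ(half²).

nominal=-52.800 wc=[-53.419,-52.255] rss=0.371

Stack each dimension's contribution:
  -A: nom -46.100 → Σnom=-46.100; wc +0.260/-0.340 → slack +0.260/-0.340; half-tol=0.300, Σhalf²=0.090000
  -B: nom -26.400 → Σnom=-72.500; wc +0.150/-0.259 → slack +0.410/-0.599; half-tol=0.205, Σhalf²=0.131820
  +C: nom +19.700 → Σnom=-52.800; wc +0.135/-0.020 → slack +0.545/-0.619; half-tol=0.077, Σhalf²=0.137827
Nominal = -52.800. Worst-case = [-52.800 - 0.619, -52.800 + 0.545] = [-53.419, -52.255]. RSS = √0.137827 = 0.371.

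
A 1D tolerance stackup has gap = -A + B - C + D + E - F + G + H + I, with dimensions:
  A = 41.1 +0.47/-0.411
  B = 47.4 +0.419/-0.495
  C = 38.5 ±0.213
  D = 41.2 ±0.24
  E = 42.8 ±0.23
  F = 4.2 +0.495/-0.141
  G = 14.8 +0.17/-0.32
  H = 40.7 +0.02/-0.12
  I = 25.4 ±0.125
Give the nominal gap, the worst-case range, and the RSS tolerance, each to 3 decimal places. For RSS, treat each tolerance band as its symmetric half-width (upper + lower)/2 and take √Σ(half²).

Stack each dimension's contribution:
  -A: nom -41.100 → Σnom=-41.100; wc +0.411/-0.470 → slack +0.411/-0.470; half-tol=0.441, Σhalf²=0.194040
  +B: nom +47.400 → Σnom=6.300; wc +0.419/-0.495 → slack +0.830/-0.965; half-tol=0.457, Σhalf²=0.402889
  -C: nom -38.500 → Σnom=-32.200; wc +0.213/-0.213 → slack +1.043/-1.178; half-tol=0.213, Σhalf²=0.448258
  +D: nom +41.200 → Σnom=9.000; wc +0.240/-0.240 → slack +1.283/-1.418; half-tol=0.240, Σhalf²=0.505858
  +E: nom +42.800 → Σnom=51.800; wc +0.230/-0.230 → slack +1.513/-1.648; half-tol=0.230, Σhalf²=0.558758
  -F: nom -4.200 → Σnom=47.600; wc +0.141/-0.495 → slack +1.654/-2.143; half-tol=0.318, Σhalf²=0.659882
  +G: nom +14.800 → Σnom=62.400; wc +0.170/-0.320 → slack +1.824/-2.463; half-tol=0.245, Σhalf²=0.719907
  +H: nom +40.700 → Σnom=103.100; wc +0.020/-0.120 → slack +1.844/-2.583; half-tol=0.070, Σhalf²=0.724807
  +I: nom +25.400 → Σnom=128.500; wc +0.125/-0.125 → slack +1.969/-2.708; half-tol=0.125, Σhalf²=0.740432
Nominal = 128.500. Worst-case = [128.500 - 2.708, 128.500 + 1.969] = [125.792, 130.469]. RSS = √0.740432 = 0.860.

nominal=128.500 wc=[125.792,130.469] rss=0.860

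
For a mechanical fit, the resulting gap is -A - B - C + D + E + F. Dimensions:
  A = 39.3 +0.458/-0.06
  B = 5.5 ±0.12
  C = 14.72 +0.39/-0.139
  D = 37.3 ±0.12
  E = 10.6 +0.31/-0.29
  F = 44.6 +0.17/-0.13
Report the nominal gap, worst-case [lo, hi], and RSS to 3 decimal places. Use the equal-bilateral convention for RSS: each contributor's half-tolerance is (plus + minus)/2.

Stack each dimension's contribution:
  -A: nom -39.300 → Σnom=-39.300; wc +0.060/-0.458 → slack +0.060/-0.458; half-tol=0.259, Σhalf²=0.067081
  -B: nom -5.500 → Σnom=-44.800; wc +0.120/-0.120 → slack +0.180/-0.578; half-tol=0.120, Σhalf²=0.081481
  -C: nom -14.720 → Σnom=-59.520; wc +0.139/-0.390 → slack +0.319/-0.968; half-tol=0.265, Σhalf²=0.151441
  +D: nom +37.300 → Σnom=-22.220; wc +0.120/-0.120 → slack +0.439/-1.088; half-tol=0.120, Σhalf²=0.165841
  +E: nom +10.600 → Σnom=-11.620; wc +0.310/-0.290 → slack +0.749/-1.378; half-tol=0.300, Σhalf²=0.255841
  +F: nom +44.600 → Σnom=32.980; wc +0.170/-0.130 → slack +0.919/-1.508; half-tol=0.150, Σhalf²=0.278341
Nominal = 32.980. Worst-case = [32.980 - 1.508, 32.980 + 0.919] = [31.472, 33.899]. RSS = √0.278341 = 0.528.

nominal=32.980 wc=[31.472,33.899] rss=0.528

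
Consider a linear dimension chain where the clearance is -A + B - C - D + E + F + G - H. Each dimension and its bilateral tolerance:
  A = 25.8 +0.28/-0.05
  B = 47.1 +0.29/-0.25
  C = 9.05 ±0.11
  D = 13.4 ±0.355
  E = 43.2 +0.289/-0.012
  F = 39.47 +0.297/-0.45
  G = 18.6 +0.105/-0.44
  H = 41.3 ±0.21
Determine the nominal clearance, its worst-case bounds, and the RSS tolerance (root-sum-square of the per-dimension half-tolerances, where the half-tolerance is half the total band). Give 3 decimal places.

Stack each dimension's contribution:
  -A: nom -25.800 → Σnom=-25.800; wc +0.050/-0.280 → slack +0.050/-0.280; half-tol=0.165, Σhalf²=0.027225
  +B: nom +47.100 → Σnom=21.300; wc +0.290/-0.250 → slack +0.340/-0.530; half-tol=0.270, Σhalf²=0.100125
  -C: nom -9.050 → Σnom=12.250; wc +0.110/-0.110 → slack +0.450/-0.640; half-tol=0.110, Σhalf²=0.112225
  -D: nom -13.400 → Σnom=-1.150; wc +0.355/-0.355 → slack +0.805/-0.995; half-tol=0.355, Σhalf²=0.238250
  +E: nom +43.200 → Σnom=42.050; wc +0.289/-0.012 → slack +1.094/-1.007; half-tol=0.150, Σhalf²=0.260900
  +F: nom +39.470 → Σnom=81.520; wc +0.297/-0.450 → slack +1.391/-1.457; half-tol=0.373, Σhalf²=0.400402
  +G: nom +18.600 → Σnom=100.120; wc +0.105/-0.440 → slack +1.496/-1.897; half-tol=0.273, Σhalf²=0.474659
  -H: nom -41.300 → Σnom=58.820; wc +0.210/-0.210 → slack +1.706/-2.107; half-tol=0.210, Σhalf²=0.518759
Nominal = 58.820. Worst-case = [58.820 - 2.107, 58.820 + 1.706] = [56.713, 60.526]. RSS = √0.518759 = 0.720.

nominal=58.820 wc=[56.713,60.526] rss=0.720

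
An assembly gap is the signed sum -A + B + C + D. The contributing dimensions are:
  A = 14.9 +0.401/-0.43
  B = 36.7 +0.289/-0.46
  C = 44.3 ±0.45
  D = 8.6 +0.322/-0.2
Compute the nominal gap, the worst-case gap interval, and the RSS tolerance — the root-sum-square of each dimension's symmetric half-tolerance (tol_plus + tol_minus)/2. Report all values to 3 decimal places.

Stack each dimension's contribution:
  -A: nom -14.900 → Σnom=-14.900; wc +0.430/-0.401 → slack +0.430/-0.401; half-tol=0.415, Σhalf²=0.172640
  +B: nom +36.700 → Σnom=21.800; wc +0.289/-0.460 → slack +0.719/-0.861; half-tol=0.374, Σhalf²=0.312890
  +C: nom +44.300 → Σnom=66.100; wc +0.450/-0.450 → slack +1.169/-1.311; half-tol=0.450, Σhalf²=0.515390
  +D: nom +8.600 → Σnom=74.700; wc +0.322/-0.200 → slack +1.491/-1.511; half-tol=0.261, Σhalf²=0.583511
Nominal = 74.700. Worst-case = [74.700 - 1.511, 74.700 + 1.491] = [73.189, 76.191]. RSS = √0.583511 = 0.764.

nominal=74.700 wc=[73.189,76.191] rss=0.764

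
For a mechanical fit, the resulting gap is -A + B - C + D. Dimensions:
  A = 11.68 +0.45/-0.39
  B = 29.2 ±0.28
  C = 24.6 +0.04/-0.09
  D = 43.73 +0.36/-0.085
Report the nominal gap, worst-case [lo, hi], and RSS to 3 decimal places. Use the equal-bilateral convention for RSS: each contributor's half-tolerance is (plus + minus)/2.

Stack each dimension's contribution:
  -A: nom -11.680 → Σnom=-11.680; wc +0.390/-0.450 → slack +0.390/-0.450; half-tol=0.420, Σhalf²=0.176400
  +B: nom +29.200 → Σnom=17.520; wc +0.280/-0.280 → slack +0.670/-0.730; half-tol=0.280, Σhalf²=0.254800
  -C: nom -24.600 → Σnom=-7.080; wc +0.090/-0.040 → slack +0.760/-0.770; half-tol=0.065, Σhalf²=0.259025
  +D: nom +43.730 → Σnom=36.650; wc +0.360/-0.085 → slack +1.120/-0.855; half-tol=0.223, Σhalf²=0.308531
Nominal = 36.650. Worst-case = [36.650 - 0.855, 36.650 + 1.120] = [35.795, 37.770]. RSS = √0.308531 = 0.555.

nominal=36.650 wc=[35.795,37.770] rss=0.555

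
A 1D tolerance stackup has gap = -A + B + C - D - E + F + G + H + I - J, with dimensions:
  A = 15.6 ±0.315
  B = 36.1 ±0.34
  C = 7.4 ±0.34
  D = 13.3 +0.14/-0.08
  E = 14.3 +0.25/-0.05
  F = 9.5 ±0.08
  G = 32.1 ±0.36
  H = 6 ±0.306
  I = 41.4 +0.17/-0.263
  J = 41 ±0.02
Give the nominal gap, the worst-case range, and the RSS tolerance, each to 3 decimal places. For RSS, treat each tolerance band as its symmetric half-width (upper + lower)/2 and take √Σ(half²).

nominal=48.300 wc=[45.886,50.361] rss=0.801

Stack each dimension's contribution:
  -A: nom -15.600 → Σnom=-15.600; wc +0.315/-0.315 → slack +0.315/-0.315; half-tol=0.315, Σhalf²=0.099225
  +B: nom +36.100 → Σnom=20.500; wc +0.340/-0.340 → slack +0.655/-0.655; half-tol=0.340, Σhalf²=0.214825
  +C: nom +7.400 → Σnom=27.900; wc +0.340/-0.340 → slack +0.995/-0.995; half-tol=0.340, Σhalf²=0.330425
  -D: nom -13.300 → Σnom=14.600; wc +0.080/-0.140 → slack +1.075/-1.135; half-tol=0.110, Σhalf²=0.342525
  -E: nom -14.300 → Σnom=0.300; wc +0.050/-0.250 → slack +1.125/-1.385; half-tol=0.150, Σhalf²=0.365025
  +F: nom +9.500 → Σnom=9.800; wc +0.080/-0.080 → slack +1.205/-1.465; half-tol=0.080, Σhalf²=0.371425
  +G: nom +32.100 → Σnom=41.900; wc +0.360/-0.360 → slack +1.565/-1.825; half-tol=0.360, Σhalf²=0.501025
  +H: nom +6.000 → Σnom=47.900; wc +0.306/-0.306 → slack +1.871/-2.131; half-tol=0.306, Σhalf²=0.594661
  +I: nom +41.400 → Σnom=89.300; wc +0.170/-0.263 → slack +2.041/-2.394; half-tol=0.217, Σhalf²=0.641533
  -J: nom -41.000 → Σnom=48.300; wc +0.020/-0.020 → slack +2.061/-2.414; half-tol=0.020, Σhalf²=0.641933
Nominal = 48.300. Worst-case = [48.300 - 2.414, 48.300 + 2.061] = [45.886, 50.361]. RSS = √0.641933 = 0.801.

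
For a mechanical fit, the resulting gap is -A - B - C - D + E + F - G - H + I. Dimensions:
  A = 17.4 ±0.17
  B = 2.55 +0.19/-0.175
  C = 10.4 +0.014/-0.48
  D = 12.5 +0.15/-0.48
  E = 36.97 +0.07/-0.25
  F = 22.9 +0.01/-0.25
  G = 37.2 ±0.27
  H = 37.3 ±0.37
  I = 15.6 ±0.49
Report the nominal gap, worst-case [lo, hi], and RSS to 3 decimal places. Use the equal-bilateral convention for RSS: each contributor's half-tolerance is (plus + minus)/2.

nominal=-41.880 wc=[-44.034,-39.365] rss=0.845

Stack each dimension's contribution:
  -A: nom -17.400 → Σnom=-17.400; wc +0.170/-0.170 → slack +0.170/-0.170; half-tol=0.170, Σhalf²=0.028900
  -B: nom -2.550 → Σnom=-19.950; wc +0.175/-0.190 → slack +0.345/-0.360; half-tol=0.182, Σhalf²=0.062206
  -C: nom -10.400 → Σnom=-30.350; wc +0.480/-0.014 → slack +0.825/-0.374; half-tol=0.247, Σhalf²=0.123215
  -D: nom -12.500 → Σnom=-42.850; wc +0.480/-0.150 → slack +1.305/-0.524; half-tol=0.315, Σhalf²=0.222440
  +E: nom +36.970 → Σnom=-5.880; wc +0.070/-0.250 → slack +1.375/-0.774; half-tol=0.160, Σhalf²=0.248040
  +F: nom +22.900 → Σnom=17.020; wc +0.010/-0.250 → slack +1.385/-1.024; half-tol=0.130, Σhalf²=0.264940
  -G: nom -37.200 → Σnom=-20.180; wc +0.270/-0.270 → slack +1.655/-1.294; half-tol=0.270, Σhalf²=0.337840
  -H: nom -37.300 → Σnom=-57.480; wc +0.370/-0.370 → slack +2.025/-1.664; half-tol=0.370, Σhalf²=0.474740
  +I: nom +15.600 → Σnom=-41.880; wc +0.490/-0.490 → slack +2.515/-2.154; half-tol=0.490, Σhalf²=0.714840
Nominal = -41.880. Worst-case = [-41.880 - 2.154, -41.880 + 2.515] = [-44.034, -39.365]. RSS = √0.714840 = 0.845.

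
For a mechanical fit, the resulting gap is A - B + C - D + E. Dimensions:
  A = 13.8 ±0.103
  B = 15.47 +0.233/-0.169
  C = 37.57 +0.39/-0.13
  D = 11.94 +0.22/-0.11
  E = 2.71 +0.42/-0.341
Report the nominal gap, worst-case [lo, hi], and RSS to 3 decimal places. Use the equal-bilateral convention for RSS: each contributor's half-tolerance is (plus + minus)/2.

nominal=26.670 wc=[25.643,27.862] rss=0.539

Stack each dimension's contribution:
  +A: nom +13.800 → Σnom=13.800; wc +0.103/-0.103 → slack +0.103/-0.103; half-tol=0.103, Σhalf²=0.010609
  -B: nom -15.470 → Σnom=-1.670; wc +0.169/-0.233 → slack +0.272/-0.336; half-tol=0.201, Σhalf²=0.051010
  +C: nom +37.570 → Σnom=35.900; wc +0.390/-0.130 → slack +0.662/-0.466; half-tol=0.260, Σhalf²=0.118610
  -D: nom -11.940 → Σnom=23.960; wc +0.110/-0.220 → slack +0.772/-0.686; half-tol=0.165, Σhalf²=0.145835
  +E: nom +2.710 → Σnom=26.670; wc +0.420/-0.341 → slack +1.192/-1.027; half-tol=0.381, Σhalf²=0.290615
Nominal = 26.670. Worst-case = [26.670 - 1.027, 26.670 + 1.192] = [25.643, 27.862]. RSS = √0.290615 = 0.539.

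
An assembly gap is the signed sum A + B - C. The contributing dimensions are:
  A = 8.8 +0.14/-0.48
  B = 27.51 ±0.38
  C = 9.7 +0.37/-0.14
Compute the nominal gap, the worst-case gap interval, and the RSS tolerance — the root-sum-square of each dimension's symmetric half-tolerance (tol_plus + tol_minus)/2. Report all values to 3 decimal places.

Stack each dimension's contribution:
  +A: nom +8.800 → Σnom=8.800; wc +0.140/-0.480 → slack +0.140/-0.480; half-tol=0.310, Σhalf²=0.096100
  +B: nom +27.510 → Σnom=36.310; wc +0.380/-0.380 → slack +0.520/-0.860; half-tol=0.380, Σhalf²=0.240500
  -C: nom -9.700 → Σnom=26.610; wc +0.140/-0.370 → slack +0.660/-1.230; half-tol=0.255, Σhalf²=0.305525
Nominal = 26.610. Worst-case = [26.610 - 1.230, 26.610 + 0.660] = [25.380, 27.270]. RSS = √0.305525 = 0.553.

nominal=26.610 wc=[25.380,27.270] rss=0.553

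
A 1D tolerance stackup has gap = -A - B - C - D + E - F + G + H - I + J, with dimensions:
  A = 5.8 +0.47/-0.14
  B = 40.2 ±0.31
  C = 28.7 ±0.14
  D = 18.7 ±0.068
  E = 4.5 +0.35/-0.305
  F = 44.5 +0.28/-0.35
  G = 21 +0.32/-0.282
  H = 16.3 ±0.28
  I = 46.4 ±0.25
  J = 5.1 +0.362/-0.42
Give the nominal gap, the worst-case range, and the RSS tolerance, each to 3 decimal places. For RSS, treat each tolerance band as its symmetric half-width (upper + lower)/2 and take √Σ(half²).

nominal=-137.400 wc=[-140.205,-134.830] rss=0.897

Stack each dimension's contribution:
  -A: nom -5.800 → Σnom=-5.800; wc +0.140/-0.470 → slack +0.140/-0.470; half-tol=0.305, Σhalf²=0.093025
  -B: nom -40.200 → Σnom=-46.000; wc +0.310/-0.310 → slack +0.450/-0.780; half-tol=0.310, Σhalf²=0.189125
  -C: nom -28.700 → Σnom=-74.700; wc +0.140/-0.140 → slack +0.590/-0.920; half-tol=0.140, Σhalf²=0.208725
  -D: nom -18.700 → Σnom=-93.400; wc +0.068/-0.068 → slack +0.658/-0.988; half-tol=0.068, Σhalf²=0.213349
  +E: nom +4.500 → Σnom=-88.900; wc +0.350/-0.305 → slack +1.008/-1.293; half-tol=0.328, Σhalf²=0.320605
  -F: nom -44.500 → Σnom=-133.400; wc +0.350/-0.280 → slack +1.358/-1.573; half-tol=0.315, Σhalf²=0.419830
  +G: nom +21.000 → Σnom=-112.400; wc +0.320/-0.282 → slack +1.678/-1.855; half-tol=0.301, Σhalf²=0.510431
  +H: nom +16.300 → Σnom=-96.100; wc +0.280/-0.280 → slack +1.958/-2.135; half-tol=0.280, Σhalf²=0.588831
  -I: nom -46.400 → Σnom=-142.500; wc +0.250/-0.250 → slack +2.208/-2.385; half-tol=0.250, Σhalf²=0.651331
  +J: nom +5.100 → Σnom=-137.400; wc +0.362/-0.420 → slack +2.570/-2.805; half-tol=0.391, Σhalf²=0.804212
Nominal = -137.400. Worst-case = [-137.400 - 2.805, -137.400 + 2.570] = [-140.205, -134.830]. RSS = √0.804212 = 0.897.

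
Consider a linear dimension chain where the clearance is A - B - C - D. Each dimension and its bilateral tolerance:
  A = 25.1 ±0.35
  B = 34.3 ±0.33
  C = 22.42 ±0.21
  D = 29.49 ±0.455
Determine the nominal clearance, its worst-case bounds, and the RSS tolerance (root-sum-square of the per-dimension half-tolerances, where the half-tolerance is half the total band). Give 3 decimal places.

nominal=-61.110 wc=[-62.455,-59.765] rss=0.695

Stack each dimension's contribution:
  +A: nom +25.100 → Σnom=25.100; wc +0.350/-0.350 → slack +0.350/-0.350; half-tol=0.350, Σhalf²=0.122500
  -B: nom -34.300 → Σnom=-9.200; wc +0.330/-0.330 → slack +0.680/-0.680; half-tol=0.330, Σhalf²=0.231400
  -C: nom -22.420 → Σnom=-31.620; wc +0.210/-0.210 → slack +0.890/-0.890; half-tol=0.210, Σhalf²=0.275500
  -D: nom -29.490 → Σnom=-61.110; wc +0.455/-0.455 → slack +1.345/-1.345; half-tol=0.455, Σhalf²=0.482525
Nominal = -61.110. Worst-case = [-61.110 - 1.345, -61.110 + 1.345] = [-62.455, -59.765]. RSS = √0.482525 = 0.695.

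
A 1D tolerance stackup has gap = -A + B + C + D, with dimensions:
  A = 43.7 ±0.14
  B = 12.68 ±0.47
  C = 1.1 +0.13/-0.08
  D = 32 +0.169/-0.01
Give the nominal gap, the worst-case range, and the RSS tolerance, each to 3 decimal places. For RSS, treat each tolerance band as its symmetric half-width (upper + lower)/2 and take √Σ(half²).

Stack each dimension's contribution:
  -A: nom -43.700 → Σnom=-43.700; wc +0.140/-0.140 → slack +0.140/-0.140; half-tol=0.140, Σhalf²=0.019600
  +B: nom +12.680 → Σnom=-31.020; wc +0.470/-0.470 → slack +0.610/-0.610; half-tol=0.470, Σhalf²=0.240500
  +C: nom +1.100 → Σnom=-29.920; wc +0.130/-0.080 → slack +0.740/-0.690; half-tol=0.105, Σhalf²=0.251525
  +D: nom +32.000 → Σnom=2.080; wc +0.169/-0.010 → slack +0.909/-0.700; half-tol=0.090, Σhalf²=0.259535
Nominal = 2.080. Worst-case = [2.080 - 0.700, 2.080 + 0.909] = [1.380, 2.989]. RSS = √0.259535 = 0.509.

nominal=2.080 wc=[1.380,2.989] rss=0.509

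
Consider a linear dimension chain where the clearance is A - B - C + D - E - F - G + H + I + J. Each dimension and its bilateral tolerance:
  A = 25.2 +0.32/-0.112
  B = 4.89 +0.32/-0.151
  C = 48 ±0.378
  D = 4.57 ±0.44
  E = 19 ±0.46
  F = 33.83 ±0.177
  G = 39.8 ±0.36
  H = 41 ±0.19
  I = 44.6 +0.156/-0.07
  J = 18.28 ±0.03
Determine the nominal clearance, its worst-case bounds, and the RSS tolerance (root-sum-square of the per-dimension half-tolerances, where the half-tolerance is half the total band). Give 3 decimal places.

Stack each dimension's contribution:
  +A: nom +25.200 → Σnom=25.200; wc +0.320/-0.112 → slack +0.320/-0.112; half-tol=0.216, Σhalf²=0.046656
  -B: nom -4.890 → Σnom=20.310; wc +0.151/-0.320 → slack +0.471/-0.432; half-tol=0.235, Σhalf²=0.102116
  -C: nom -48.000 → Σnom=-27.690; wc +0.378/-0.378 → slack +0.849/-0.810; half-tol=0.378, Σhalf²=0.245000
  +D: nom +4.570 → Σnom=-23.120; wc +0.440/-0.440 → slack +1.289/-1.250; half-tol=0.440, Σhalf²=0.438600
  -E: nom -19.000 → Σnom=-42.120; wc +0.460/-0.460 → slack +1.749/-1.710; half-tol=0.460, Σhalf²=0.650200
  -F: nom -33.830 → Σnom=-75.950; wc +0.177/-0.177 → slack +1.926/-1.887; half-tol=0.177, Σhalf²=0.681529
  -G: nom -39.800 → Σnom=-115.750; wc +0.360/-0.360 → slack +2.286/-2.247; half-tol=0.360, Σhalf²=0.811129
  +H: nom +41.000 → Σnom=-74.750; wc +0.190/-0.190 → slack +2.476/-2.437; half-tol=0.190, Σhalf²=0.847229
  +I: nom +44.600 → Σnom=-30.150; wc +0.156/-0.070 → slack +2.632/-2.507; half-tol=0.113, Σhalf²=0.859998
  +J: nom +18.280 → Σnom=-11.870; wc +0.030/-0.030 → slack +2.662/-2.537; half-tol=0.030, Σhalf²=0.860898
Nominal = -11.870. Worst-case = [-11.870 - 2.537, -11.870 + 2.662] = [-14.407, -9.208]. RSS = √0.860898 = 0.928.

nominal=-11.870 wc=[-14.407,-9.208] rss=0.928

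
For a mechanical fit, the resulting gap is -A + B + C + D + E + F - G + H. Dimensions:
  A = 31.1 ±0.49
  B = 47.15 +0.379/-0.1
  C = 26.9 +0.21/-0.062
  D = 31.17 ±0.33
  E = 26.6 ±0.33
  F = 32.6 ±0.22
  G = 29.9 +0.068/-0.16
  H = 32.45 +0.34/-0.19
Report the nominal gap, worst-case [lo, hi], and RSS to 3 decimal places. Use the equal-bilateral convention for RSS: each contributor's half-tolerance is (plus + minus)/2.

nominal=135.870 wc=[134.080,138.329] rss=0.816

Stack each dimension's contribution:
  -A: nom -31.100 → Σnom=-31.100; wc +0.490/-0.490 → slack +0.490/-0.490; half-tol=0.490, Σhalf²=0.240100
  +B: nom +47.150 → Σnom=16.050; wc +0.379/-0.100 → slack +0.869/-0.590; half-tol=0.239, Σhalf²=0.297460
  +C: nom +26.900 → Σnom=42.950; wc +0.210/-0.062 → slack +1.079/-0.652; half-tol=0.136, Σhalf²=0.315956
  +D: nom +31.170 → Σnom=74.120; wc +0.330/-0.330 → slack +1.409/-0.982; half-tol=0.330, Σhalf²=0.424856
  +E: nom +26.600 → Σnom=100.720; wc +0.330/-0.330 → slack +1.739/-1.312; half-tol=0.330, Σhalf²=0.533756
  +F: nom +32.600 → Σnom=133.320; wc +0.220/-0.220 → slack +1.959/-1.532; half-tol=0.220, Σhalf²=0.582156
  -G: nom -29.900 → Σnom=103.420; wc +0.160/-0.068 → slack +2.119/-1.600; half-tol=0.114, Σhalf²=0.595152
  +H: nom +32.450 → Σnom=135.870; wc +0.340/-0.190 → slack +2.459/-1.790; half-tol=0.265, Σhalf²=0.665377
Nominal = 135.870. Worst-case = [135.870 - 1.790, 135.870 + 2.459] = [134.080, 138.329]. RSS = √0.665377 = 0.816.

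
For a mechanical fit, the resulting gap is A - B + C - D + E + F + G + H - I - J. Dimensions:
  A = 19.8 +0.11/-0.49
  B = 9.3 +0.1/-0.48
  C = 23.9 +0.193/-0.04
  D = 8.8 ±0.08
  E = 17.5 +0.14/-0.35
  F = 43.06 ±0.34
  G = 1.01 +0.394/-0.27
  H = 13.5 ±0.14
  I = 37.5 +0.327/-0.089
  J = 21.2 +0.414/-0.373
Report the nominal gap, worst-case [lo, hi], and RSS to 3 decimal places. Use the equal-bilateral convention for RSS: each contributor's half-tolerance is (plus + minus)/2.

nominal=41.970 wc=[39.419,44.309] rss=0.835

Stack each dimension's contribution:
  +A: nom +19.800 → Σnom=19.800; wc +0.110/-0.490 → slack +0.110/-0.490; half-tol=0.300, Σhalf²=0.090000
  -B: nom -9.300 → Σnom=10.500; wc +0.480/-0.100 → slack +0.590/-0.590; half-tol=0.290, Σhalf²=0.174100
  +C: nom +23.900 → Σnom=34.400; wc +0.193/-0.040 → slack +0.783/-0.630; half-tol=0.117, Σhalf²=0.187672
  -D: nom -8.800 → Σnom=25.600; wc +0.080/-0.080 → slack +0.863/-0.710; half-tol=0.080, Σhalf²=0.194072
  +E: nom +17.500 → Σnom=43.100; wc +0.140/-0.350 → slack +1.003/-1.060; half-tol=0.245, Σhalf²=0.254097
  +F: nom +43.060 → Σnom=86.160; wc +0.340/-0.340 → slack +1.343/-1.400; half-tol=0.340, Σhalf²=0.369697
  +G: nom +1.010 → Σnom=87.170; wc +0.394/-0.270 → slack +1.737/-1.670; half-tol=0.332, Σhalf²=0.479921
  +H: nom +13.500 → Σnom=100.670; wc +0.140/-0.140 → slack +1.877/-1.810; half-tol=0.140, Σhalf²=0.499521
  -I: nom -37.500 → Σnom=63.170; wc +0.089/-0.327 → slack +1.966/-2.137; half-tol=0.208, Σhalf²=0.542785
  -J: nom -21.200 → Σnom=41.970; wc +0.373/-0.414 → slack +2.339/-2.551; half-tol=0.393, Σhalf²=0.697627
Nominal = 41.970. Worst-case = [41.970 - 2.551, 41.970 + 2.339] = [39.419, 44.309]. RSS = √0.697627 = 0.835.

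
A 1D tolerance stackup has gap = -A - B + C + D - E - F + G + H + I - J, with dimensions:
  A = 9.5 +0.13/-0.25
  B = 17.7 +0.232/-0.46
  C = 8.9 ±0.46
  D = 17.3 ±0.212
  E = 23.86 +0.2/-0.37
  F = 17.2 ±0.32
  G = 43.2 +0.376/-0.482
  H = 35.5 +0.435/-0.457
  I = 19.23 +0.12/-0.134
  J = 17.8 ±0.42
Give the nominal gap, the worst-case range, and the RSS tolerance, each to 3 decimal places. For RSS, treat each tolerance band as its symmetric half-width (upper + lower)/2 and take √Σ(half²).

Stack each dimension's contribution:
  -A: nom -9.500 → Σnom=-9.500; wc +0.250/-0.130 → slack +0.250/-0.130; half-tol=0.190, Σhalf²=0.036100
  -B: nom -17.700 → Σnom=-27.200; wc +0.460/-0.232 → slack +0.710/-0.362; half-tol=0.346, Σhalf²=0.155816
  +C: nom +8.900 → Σnom=-18.300; wc +0.460/-0.460 → slack +1.170/-0.822; half-tol=0.460, Σhalf²=0.367416
  +D: nom +17.300 → Σnom=-1.000; wc +0.212/-0.212 → slack +1.382/-1.034; half-tol=0.212, Σhalf²=0.412360
  -E: nom -23.860 → Σnom=-24.860; wc +0.370/-0.200 → slack +1.752/-1.234; half-tol=0.285, Σhalf²=0.493585
  -F: nom -17.200 → Σnom=-42.060; wc +0.320/-0.320 → slack +2.072/-1.554; half-tol=0.320, Σhalf²=0.595985
  +G: nom +43.200 → Σnom=1.140; wc +0.376/-0.482 → slack +2.448/-2.036; half-tol=0.429, Σhalf²=0.780026
  +H: nom +35.500 → Σnom=36.640; wc +0.435/-0.457 → slack +2.883/-2.493; half-tol=0.446, Σhalf²=0.978942
  +I: nom +19.230 → Σnom=55.870; wc +0.120/-0.134 → slack +3.003/-2.627; half-tol=0.127, Σhalf²=0.995071
  -J: nom -17.800 → Σnom=38.070; wc +0.420/-0.420 → slack +3.423/-3.047; half-tol=0.420, Σhalf²=1.171471
Nominal = 38.070. Worst-case = [38.070 - 3.047, 38.070 + 3.423] = [35.023, 41.493]. RSS = √1.171471 = 1.082.

nominal=38.070 wc=[35.023,41.493] rss=1.082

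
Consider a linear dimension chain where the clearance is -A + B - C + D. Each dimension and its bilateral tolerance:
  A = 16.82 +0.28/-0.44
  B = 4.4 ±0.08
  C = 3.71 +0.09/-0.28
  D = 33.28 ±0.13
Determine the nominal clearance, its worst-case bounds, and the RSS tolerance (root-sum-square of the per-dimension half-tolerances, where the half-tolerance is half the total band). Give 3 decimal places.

nominal=17.150 wc=[16.570,18.080] rss=0.433

Stack each dimension's contribution:
  -A: nom -16.820 → Σnom=-16.820; wc +0.440/-0.280 → slack +0.440/-0.280; half-tol=0.360, Σhalf²=0.129600
  +B: nom +4.400 → Σnom=-12.420; wc +0.080/-0.080 → slack +0.520/-0.360; half-tol=0.080, Σhalf²=0.136000
  -C: nom -3.710 → Σnom=-16.130; wc +0.280/-0.090 → slack +0.800/-0.450; half-tol=0.185, Σhalf²=0.170225
  +D: nom +33.280 → Σnom=17.150; wc +0.130/-0.130 → slack +0.930/-0.580; half-tol=0.130, Σhalf²=0.187125
Nominal = 17.150. Worst-case = [17.150 - 0.580, 17.150 + 0.930] = [16.570, 18.080]. RSS = √0.187125 = 0.433.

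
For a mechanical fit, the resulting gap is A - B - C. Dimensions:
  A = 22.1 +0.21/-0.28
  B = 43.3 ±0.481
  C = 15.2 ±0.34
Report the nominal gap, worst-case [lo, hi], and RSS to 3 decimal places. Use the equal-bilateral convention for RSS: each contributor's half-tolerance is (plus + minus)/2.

Stack each dimension's contribution:
  +A: nom +22.100 → Σnom=22.100; wc +0.210/-0.280 → slack +0.210/-0.280; half-tol=0.245, Σhalf²=0.060025
  -B: nom -43.300 → Σnom=-21.200; wc +0.481/-0.481 → slack +0.691/-0.761; half-tol=0.481, Σhalf²=0.291386
  -C: nom -15.200 → Σnom=-36.400; wc +0.340/-0.340 → slack +1.031/-1.101; half-tol=0.340, Σhalf²=0.406986
Nominal = -36.400. Worst-case = [-36.400 - 1.101, -36.400 + 1.031] = [-37.501, -35.369]. RSS = √0.406986 = 0.638.

nominal=-36.400 wc=[-37.501,-35.369] rss=0.638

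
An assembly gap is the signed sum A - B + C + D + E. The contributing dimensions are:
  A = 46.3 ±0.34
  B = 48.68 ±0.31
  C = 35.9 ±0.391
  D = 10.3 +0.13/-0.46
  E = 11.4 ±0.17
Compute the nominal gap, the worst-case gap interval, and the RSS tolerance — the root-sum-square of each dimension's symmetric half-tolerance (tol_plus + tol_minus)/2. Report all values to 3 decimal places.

Stack each dimension's contribution:
  +A: nom +46.300 → Σnom=46.300; wc +0.340/-0.340 → slack +0.340/-0.340; half-tol=0.340, Σhalf²=0.115600
  -B: nom -48.680 → Σnom=-2.380; wc +0.310/-0.310 → slack +0.650/-0.650; half-tol=0.310, Σhalf²=0.211700
  +C: nom +35.900 → Σnom=33.520; wc +0.391/-0.391 → slack +1.041/-1.041; half-tol=0.391, Σhalf²=0.364581
  +D: nom +10.300 → Σnom=43.820; wc +0.130/-0.460 → slack +1.171/-1.501; half-tol=0.295, Σhalf²=0.451606
  +E: nom +11.400 → Σnom=55.220; wc +0.170/-0.170 → slack +1.341/-1.671; half-tol=0.170, Σhalf²=0.480506
Nominal = 55.220. Worst-case = [55.220 - 1.671, 55.220 + 1.341] = [53.549, 56.561]. RSS = √0.480506 = 0.693.

nominal=55.220 wc=[53.549,56.561] rss=0.693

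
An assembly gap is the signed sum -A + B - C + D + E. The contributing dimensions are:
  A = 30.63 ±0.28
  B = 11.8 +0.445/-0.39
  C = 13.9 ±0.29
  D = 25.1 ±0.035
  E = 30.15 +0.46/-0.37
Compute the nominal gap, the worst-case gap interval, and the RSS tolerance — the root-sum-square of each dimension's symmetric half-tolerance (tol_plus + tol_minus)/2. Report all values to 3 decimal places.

nominal=22.520 wc=[21.155,24.030] rss=0.714

Stack each dimension's contribution:
  -A: nom -30.630 → Σnom=-30.630; wc +0.280/-0.280 → slack +0.280/-0.280; half-tol=0.280, Σhalf²=0.078400
  +B: nom +11.800 → Σnom=-18.830; wc +0.445/-0.390 → slack +0.725/-0.670; half-tol=0.417, Σhalf²=0.252706
  -C: nom -13.900 → Σnom=-32.730; wc +0.290/-0.290 → slack +1.015/-0.960; half-tol=0.290, Σhalf²=0.336806
  +D: nom +25.100 → Σnom=-7.630; wc +0.035/-0.035 → slack +1.050/-0.995; half-tol=0.035, Σhalf²=0.338031
  +E: nom +30.150 → Σnom=22.520; wc +0.460/-0.370 → slack +1.510/-1.365; half-tol=0.415, Σhalf²=0.510256
Nominal = 22.520. Worst-case = [22.520 - 1.365, 22.520 + 1.510] = [21.155, 24.030]. RSS = √0.510256 = 0.714.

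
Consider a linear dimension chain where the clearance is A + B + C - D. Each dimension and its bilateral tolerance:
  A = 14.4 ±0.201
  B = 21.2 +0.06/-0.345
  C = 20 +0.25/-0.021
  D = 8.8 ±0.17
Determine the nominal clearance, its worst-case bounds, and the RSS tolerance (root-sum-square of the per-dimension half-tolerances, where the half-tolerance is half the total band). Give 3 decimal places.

nominal=46.800 wc=[46.063,47.481] rss=0.359

Stack each dimension's contribution:
  +A: nom +14.400 → Σnom=14.400; wc +0.201/-0.201 → slack +0.201/-0.201; half-tol=0.201, Σhalf²=0.040401
  +B: nom +21.200 → Σnom=35.600; wc +0.060/-0.345 → slack +0.261/-0.546; half-tol=0.202, Σhalf²=0.081407
  +C: nom +20.000 → Σnom=55.600; wc +0.250/-0.021 → slack +0.511/-0.567; half-tol=0.136, Σhalf²=0.099768
  -D: nom -8.800 → Σnom=46.800; wc +0.170/-0.170 → slack +0.681/-0.737; half-tol=0.170, Σhalf²=0.128668
Nominal = 46.800. Worst-case = [46.800 - 0.737, 46.800 + 0.681] = [46.063, 47.481]. RSS = √0.128668 = 0.359.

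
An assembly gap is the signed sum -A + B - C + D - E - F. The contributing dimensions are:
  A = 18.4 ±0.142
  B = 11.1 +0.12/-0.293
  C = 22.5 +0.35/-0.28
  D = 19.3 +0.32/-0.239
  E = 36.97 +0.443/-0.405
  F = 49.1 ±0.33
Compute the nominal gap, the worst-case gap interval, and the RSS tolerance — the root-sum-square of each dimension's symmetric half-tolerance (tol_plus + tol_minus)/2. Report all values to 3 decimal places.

nominal=-96.570 wc=[-98.367,-94.973] rss=0.727

Stack each dimension's contribution:
  -A: nom -18.400 → Σnom=-18.400; wc +0.142/-0.142 → slack +0.142/-0.142; half-tol=0.142, Σhalf²=0.020164
  +B: nom +11.100 → Σnom=-7.300; wc +0.120/-0.293 → slack +0.262/-0.435; half-tol=0.206, Σhalf²=0.062806
  -C: nom -22.500 → Σnom=-29.800; wc +0.280/-0.350 → slack +0.542/-0.785; half-tol=0.315, Σhalf²=0.162031
  +D: nom +19.300 → Σnom=-10.500; wc +0.320/-0.239 → slack +0.862/-1.024; half-tol=0.279, Σhalf²=0.240152
  -E: nom -36.970 → Σnom=-47.470; wc +0.405/-0.443 → slack +1.267/-1.467; half-tol=0.424, Σhalf²=0.419928
  -F: nom -49.100 → Σnom=-96.570; wc +0.330/-0.330 → slack +1.597/-1.797; half-tol=0.330, Σhalf²=0.528828
Nominal = -96.570. Worst-case = [-96.570 - 1.797, -96.570 + 1.597] = [-98.367, -94.973]. RSS = √0.528828 = 0.727.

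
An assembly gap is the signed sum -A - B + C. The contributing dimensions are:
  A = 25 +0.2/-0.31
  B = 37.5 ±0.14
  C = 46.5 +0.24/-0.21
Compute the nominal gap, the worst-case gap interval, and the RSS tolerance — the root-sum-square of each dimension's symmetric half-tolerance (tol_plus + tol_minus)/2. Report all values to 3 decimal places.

Stack each dimension's contribution:
  -A: nom -25.000 → Σnom=-25.000; wc +0.310/-0.200 → slack +0.310/-0.200; half-tol=0.255, Σhalf²=0.065025
  -B: nom -37.500 → Σnom=-62.500; wc +0.140/-0.140 → slack +0.450/-0.340; half-tol=0.140, Σhalf²=0.084625
  +C: nom +46.500 → Σnom=-16.000; wc +0.240/-0.210 → slack +0.690/-0.550; half-tol=0.225, Σhalf²=0.135250
Nominal = -16.000. Worst-case = [-16.000 - 0.550, -16.000 + 0.690] = [-16.550, -15.310]. RSS = √0.135250 = 0.368.

nominal=-16.000 wc=[-16.550,-15.310] rss=0.368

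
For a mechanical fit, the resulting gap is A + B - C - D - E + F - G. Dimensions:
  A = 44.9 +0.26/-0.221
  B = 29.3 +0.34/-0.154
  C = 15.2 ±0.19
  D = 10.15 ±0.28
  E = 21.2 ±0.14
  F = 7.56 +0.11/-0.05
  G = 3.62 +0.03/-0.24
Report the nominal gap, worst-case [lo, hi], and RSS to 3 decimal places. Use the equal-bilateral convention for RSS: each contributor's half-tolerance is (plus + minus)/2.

nominal=31.590 wc=[30.525,33.150] rss=0.527

Stack each dimension's contribution:
  +A: nom +44.900 → Σnom=44.900; wc +0.260/-0.221 → slack +0.260/-0.221; half-tol=0.240, Σhalf²=0.057840
  +B: nom +29.300 → Σnom=74.200; wc +0.340/-0.154 → slack +0.600/-0.375; half-tol=0.247, Σhalf²=0.118849
  -C: nom -15.200 → Σnom=59.000; wc +0.190/-0.190 → slack +0.790/-0.565; half-tol=0.190, Σhalf²=0.154949
  -D: nom -10.150 → Σnom=48.850; wc +0.280/-0.280 → slack +1.070/-0.845; half-tol=0.280, Σhalf²=0.233349
  -E: nom -21.200 → Σnom=27.650; wc +0.140/-0.140 → slack +1.210/-0.985; half-tol=0.140, Σhalf²=0.252949
  +F: nom +7.560 → Σnom=35.210; wc +0.110/-0.050 → slack +1.320/-1.035; half-tol=0.080, Σhalf²=0.259349
  -G: nom -3.620 → Σnom=31.590; wc +0.240/-0.030 → slack +1.560/-1.065; half-tol=0.135, Σhalf²=0.277574
Nominal = 31.590. Worst-case = [31.590 - 1.065, 31.590 + 1.560] = [30.525, 33.150]. RSS = √0.277574 = 0.527.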